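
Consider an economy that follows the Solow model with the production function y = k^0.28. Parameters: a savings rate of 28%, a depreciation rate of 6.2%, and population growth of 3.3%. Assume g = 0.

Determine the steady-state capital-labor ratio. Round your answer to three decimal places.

At the steady state, Δk = 0, so s·k^α = (n + δ)·k.
Dividing both sides by k: k^(1−α) = s / (n + δ).
k^0.72 = 0.28 / (0.033 + 0.062) = 0.28 / 0.095 = 2.9474
k* = 2.9474^(1/0.72) ≈ 4.4874

k* ≈ 4.487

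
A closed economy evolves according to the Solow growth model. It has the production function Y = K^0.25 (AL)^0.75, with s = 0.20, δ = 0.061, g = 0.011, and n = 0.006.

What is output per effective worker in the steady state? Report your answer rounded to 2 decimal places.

y* ≈ 1.37

In steady state, investment equals break-even investment: s·k^α = (n + g + δ)·k.
Rearranging, k^(1−α) = s / (n + g + δ).
k^0.75 = 0.20 / (0.006 + 0.011 + 0.061) = 0.20 / 0.078 = 2.5641
k* = 2.5641^(1/0.75) ≈ 3.5095
y* = (k*)^α = 3.5095^0.25 ≈ 1.3687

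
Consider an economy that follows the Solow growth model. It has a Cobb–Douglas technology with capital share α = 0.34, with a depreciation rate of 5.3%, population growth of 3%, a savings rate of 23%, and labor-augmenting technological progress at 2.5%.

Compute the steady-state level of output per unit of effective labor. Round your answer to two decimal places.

y* ≈ 1.48

At the steady state, Δk = 0, so s·k^α = (n + g + δ)·k.
Dividing both sides by k: k^(1−α) = s / (n + g + δ).
k^0.66 = 0.23 / (0.030 + 0.025 + 0.053) = 0.23 / 0.108 = 2.1296
k* = 2.1296^(1/0.66) ≈ 3.1436
y* = (k*)^α = 3.1436^0.34 ≈ 1.4761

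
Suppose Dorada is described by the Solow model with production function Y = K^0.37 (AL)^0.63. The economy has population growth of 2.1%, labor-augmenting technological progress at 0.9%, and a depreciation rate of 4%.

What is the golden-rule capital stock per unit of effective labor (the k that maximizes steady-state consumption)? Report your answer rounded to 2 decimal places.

k_gold ≈ 14.05

The golden rule sets f'(k) = n + g + δ, i.e. α·k^(α−1) = n + g + δ.
So k^(1−α) = α / (n + g + δ) = 0.37 / 0.070 = 5.2857.
k_gold = 5.2857^(1/0.63) ≈ 14.0534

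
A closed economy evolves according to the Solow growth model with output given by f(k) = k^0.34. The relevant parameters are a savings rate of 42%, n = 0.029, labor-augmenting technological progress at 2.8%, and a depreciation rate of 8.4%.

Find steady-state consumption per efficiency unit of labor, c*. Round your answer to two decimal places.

In steady state, investment equals break-even investment: s·k^α = (n + g + δ)·k.
Rearranging, k^(1−α) = s / (n + g + δ).
k^0.66 = 0.42 / (0.029 + 0.028 + 0.084) = 0.42 / 0.141 = 2.9787
k* = 2.9787^(1/0.66) ≈ 5.2266
y* = (k*)^α = 5.2266^0.34 ≈ 1.7547
c* = (1 − s)·y* = (1 − 0.42) × 1.7547 ≈ 1.0177

c* ≈ 1.02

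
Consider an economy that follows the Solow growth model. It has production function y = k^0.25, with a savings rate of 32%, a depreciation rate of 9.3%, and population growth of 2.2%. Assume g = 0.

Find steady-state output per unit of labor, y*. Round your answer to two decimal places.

y* ≈ 1.41

Steady state requires s·f(k) = (n + δ)·k, i.e. s·k^α = (n + δ)·k.
Rearranging, k^(1−α) = s / (n + δ).
k^0.75 = 0.32 / (0.022 + 0.093) = 0.32 / 0.115 = 2.7826
k* = 2.7826^(1/0.75) ≈ 3.9138
y* = (k*)^α = 3.9138^0.25 ≈ 1.4065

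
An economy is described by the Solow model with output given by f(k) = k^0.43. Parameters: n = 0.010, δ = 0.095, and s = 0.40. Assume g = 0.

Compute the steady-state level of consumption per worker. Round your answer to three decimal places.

In steady state, investment equals break-even investment: s·k^α = (n + δ)·k.
Dividing both sides by k: k^(1−α) = s / (n + δ).
k^0.57 = 0.40 / (0.010 + 0.095) = 0.40 / 0.105 = 3.8095
k* = 3.8095^(1/0.57) ≈ 10.4488
y* = (k*)^α = 10.4488^0.43 ≈ 2.7428
c* = (1 − s)·y* = (1 − 0.40) × 2.7428 ≈ 1.6457

c* = 1.646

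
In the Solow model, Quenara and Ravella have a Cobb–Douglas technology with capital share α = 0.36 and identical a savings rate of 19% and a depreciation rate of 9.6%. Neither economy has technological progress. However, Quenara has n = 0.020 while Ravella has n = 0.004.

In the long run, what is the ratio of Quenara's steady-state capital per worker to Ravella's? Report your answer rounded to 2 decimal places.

ratio ≈ 0.79

Steady-state k* = [s/(n + δ)]^(1/(1−α)), so the ratio is [ (s_Q/(n + δ)_Q) / (s_R/(n + δ)_R) ]^1.5625.
s_Q/(n + δ)_Q = 0.19/0.116 = 1.6379; s_R/(n + δ)_R = 0.19/0.100 = 1.9000.
Ratio = (1.6379/1.9000)^1.5625 = 0.8621^1.5625 ≈ 0.7931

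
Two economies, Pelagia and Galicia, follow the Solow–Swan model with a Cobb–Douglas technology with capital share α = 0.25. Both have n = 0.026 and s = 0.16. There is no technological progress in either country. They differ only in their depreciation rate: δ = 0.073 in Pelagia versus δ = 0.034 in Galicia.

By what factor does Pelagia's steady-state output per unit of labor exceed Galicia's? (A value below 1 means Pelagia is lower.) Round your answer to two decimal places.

Steady-state y* = [s/(n + δ)]^(α/(1−α)), so the ratio is [ (s_P/(n + δ)_P) / (s_G/(n + δ)_G) ]^0.3333.
s_P/(n + δ)_P = 0.16/0.099 = 1.6162; s_G/(n + δ)_G = 0.16/0.060 = 2.6667.
Ratio = (1.6162/2.6667)^0.3333 = 0.6061^0.3333 ≈ 0.8463

ratio ≈ 0.85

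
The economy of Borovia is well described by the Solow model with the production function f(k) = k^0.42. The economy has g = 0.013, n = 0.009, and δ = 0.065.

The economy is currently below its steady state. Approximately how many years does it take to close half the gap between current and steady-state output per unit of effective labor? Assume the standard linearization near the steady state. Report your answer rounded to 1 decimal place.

Near the steady state the convergence rate is λ = (1 − α)(n + g + δ).
λ = (1 − 0.42) × 0.087 = 0.58 × 0.087 = 0.05046
Half-life = ln 2 / λ = 0.6931 / 0.05046 ≈ 13.74 years

half-life ≈ 13.7 years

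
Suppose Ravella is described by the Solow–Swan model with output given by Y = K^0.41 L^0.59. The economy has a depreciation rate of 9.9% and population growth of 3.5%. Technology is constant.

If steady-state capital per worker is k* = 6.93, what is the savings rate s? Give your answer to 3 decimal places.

s ≈ 0.420

In steady state, investment equals break-even investment: s·k^α = (n + δ)·k.
So s / (n + δ) = (k*)^(1−α) = 6.93^0.59 = 3.1335.
Therefore s = 3.1335 × (n + δ) = 3.1335 × 0.134 = 0.4199.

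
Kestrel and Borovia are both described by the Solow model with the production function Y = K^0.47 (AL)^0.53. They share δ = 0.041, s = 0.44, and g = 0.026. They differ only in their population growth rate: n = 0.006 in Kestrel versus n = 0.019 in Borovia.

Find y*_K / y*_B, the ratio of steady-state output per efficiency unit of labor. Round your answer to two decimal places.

Steady-state y* = [s/(n + g + δ)]^(α/(1−α)), so the ratio is [ (s_K/(n + g + δ)_K) / (s_B/(n + g + δ)_B) ]^0.8868.
s_K/(n + g + δ)_K = 0.44/0.073 = 6.0274; s_B/(n + g + δ)_B = 0.44/0.086 = 5.1163.
Ratio = (6.0274/5.1163)^0.8868 = 1.1781^0.8868 ≈ 1.1564

ratio ≈ 1.16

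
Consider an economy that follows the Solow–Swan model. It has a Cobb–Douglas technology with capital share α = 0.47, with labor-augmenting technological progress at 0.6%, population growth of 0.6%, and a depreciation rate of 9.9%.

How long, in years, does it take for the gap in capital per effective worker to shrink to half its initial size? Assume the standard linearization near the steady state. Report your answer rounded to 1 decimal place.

Near the steady state the convergence rate is λ = (1 − α)(n + g + δ).
λ = (1 − 0.47) × 0.111 = 0.53 × 0.111 = 0.05883
Half-life = ln 2 / λ = 0.6931 / 0.05883 ≈ 11.78 years

t_½ ≈ 11.8 years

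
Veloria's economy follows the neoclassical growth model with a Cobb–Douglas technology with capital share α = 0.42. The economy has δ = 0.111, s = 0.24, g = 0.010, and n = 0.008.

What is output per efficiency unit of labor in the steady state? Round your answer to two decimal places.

y* ≈ 1.57

In steady state, investment equals break-even investment: s·k^α = (n + g + δ)·k.
Rearranging, k^(1−α) = s / (n + g + δ).
k^0.58 = 0.24 / (0.008 + 0.010 + 0.111) = 0.24 / 0.129 = 1.8605
k* = 1.8605^(1/0.58) ≈ 2.9166
y* = (k*)^α = 2.9166^0.42 ≈ 1.5676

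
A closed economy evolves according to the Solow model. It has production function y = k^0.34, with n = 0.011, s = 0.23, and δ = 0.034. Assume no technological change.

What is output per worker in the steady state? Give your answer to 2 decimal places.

y* ≈ 2.32

At the steady state, Δk = 0, so s·k^α = (n + δ)·k.
Rearranging, k^(1−α) = s / (n + δ).
k^0.66 = 0.23 / (0.011 + 0.034) = 0.23 / 0.045 = 5.1111
k* = 5.1111^(1/0.66) ≈ 11.8442
y* = (k*)^α = 11.8442^0.34 ≈ 2.3174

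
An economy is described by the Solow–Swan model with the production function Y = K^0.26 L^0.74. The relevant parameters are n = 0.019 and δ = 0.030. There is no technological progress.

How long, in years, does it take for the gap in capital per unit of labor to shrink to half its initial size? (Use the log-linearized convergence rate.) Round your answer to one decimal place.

Near the steady state the convergence rate is λ = (1 − α)(n + δ).
λ = (1 − 0.26) × 0.049 = 0.74 × 0.049 = 0.03626
Half-life = ln 2 / λ = 0.6931 / 0.03626 ≈ 19.11 years

t_½ ≈ 19.1 years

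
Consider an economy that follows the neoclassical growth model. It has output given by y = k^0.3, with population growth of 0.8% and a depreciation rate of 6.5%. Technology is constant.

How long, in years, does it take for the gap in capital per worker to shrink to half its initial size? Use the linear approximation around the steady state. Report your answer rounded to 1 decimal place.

half-life ≈ 13.6 years

Near the steady state the convergence rate is λ = (1 − α)(n + δ).
λ = (1 − 0.3) × 0.073 = 0.7 × 0.073 = 0.0511
Half-life = ln 2 / λ = 0.6931 / 0.0511 ≈ 13.56 years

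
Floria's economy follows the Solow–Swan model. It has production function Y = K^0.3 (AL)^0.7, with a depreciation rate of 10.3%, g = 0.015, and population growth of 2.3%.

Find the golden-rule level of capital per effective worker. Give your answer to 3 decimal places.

The golden rule sets f'(k) = n + g + δ, i.e. α·k^(α−1) = n + g + δ.
So k^(1−α) = α / (n + g + δ) = 0.3 / 0.141 = 2.1277.
k_gold = 2.1277^(1/0.7) ≈ 2.9407

k_gold ≈ 2.941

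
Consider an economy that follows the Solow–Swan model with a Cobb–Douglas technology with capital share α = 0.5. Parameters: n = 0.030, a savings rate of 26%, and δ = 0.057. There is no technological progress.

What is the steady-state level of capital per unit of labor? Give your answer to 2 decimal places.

k* ≈ 8.93

Steady state requires s·f(k) = (n + δ)·k, i.e. s·k^α = (n + δ)·k.
Dividing both sides by k: k^(1−α) = s / (n + δ).
k^0.5 = 0.26 / (0.030 + 0.057) = 0.26 / 0.087 = 2.9885
k* = 2.9885^(1/0.5) ≈ 8.9311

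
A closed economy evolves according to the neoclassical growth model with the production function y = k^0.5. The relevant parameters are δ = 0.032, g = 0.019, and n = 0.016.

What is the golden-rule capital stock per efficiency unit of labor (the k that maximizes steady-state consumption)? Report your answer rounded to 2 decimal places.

k_gold ≈ 55.69

The golden rule sets f'(k) = n + g + δ, i.e. α·k^(α−1) = n + g + δ.
So k^(1−α) = α / (n + g + δ) = 0.5 / 0.067 = 7.4627.
k_gold = 7.4627^(1/0.5) ≈ 55.6919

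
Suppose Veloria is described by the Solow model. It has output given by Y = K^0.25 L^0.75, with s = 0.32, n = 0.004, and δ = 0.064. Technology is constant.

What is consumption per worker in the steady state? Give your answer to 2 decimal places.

In steady state, investment equals break-even investment: s·k^α = (n + δ)·k.
Dividing both sides by k: k^(1−α) = s / (n + δ).
k^0.75 = 0.32 / (0.004 + 0.064) = 0.32 / 0.068 = 4.7059
k* = 4.7059^(1/0.75) ≈ 7.8860
y* = (k*)^α = 7.8860^0.25 ≈ 1.6758
c* = (1 − s)·y* = (1 − 0.32) × 1.6758 ≈ 1.1395

c* ≈ 1.14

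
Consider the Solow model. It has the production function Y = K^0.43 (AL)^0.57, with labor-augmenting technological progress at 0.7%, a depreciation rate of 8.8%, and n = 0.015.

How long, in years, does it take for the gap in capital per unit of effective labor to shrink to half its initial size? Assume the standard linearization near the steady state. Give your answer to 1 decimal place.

Near the steady state the convergence rate is λ = (1 − α)(n + g + δ).
λ = (1 − 0.43) × 0.110 = 0.57 × 0.110 = 0.0627
Half-life = ln 2 / λ = 0.6931 / 0.0627 ≈ 11.05 years

about 11.1 years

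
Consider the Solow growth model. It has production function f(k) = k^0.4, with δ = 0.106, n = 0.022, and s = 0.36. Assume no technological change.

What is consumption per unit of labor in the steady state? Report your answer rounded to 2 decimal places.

c* ≈ 1.28

In steady state, investment equals break-even investment: s·k^α = (n + δ)·k.
Rearranging, k^(1−α) = s / (n + δ).
k^0.6 = 0.36 / (0.022 + 0.106) = 0.36 / 0.128 = 2.8125
k* = 2.8125^(1/0.6) ≈ 5.6039
y* = (k*)^α = 5.6039^0.4 ≈ 1.9925
c* = (1 − s)·y* = (1 − 0.36) × 1.9925 ≈ 1.2752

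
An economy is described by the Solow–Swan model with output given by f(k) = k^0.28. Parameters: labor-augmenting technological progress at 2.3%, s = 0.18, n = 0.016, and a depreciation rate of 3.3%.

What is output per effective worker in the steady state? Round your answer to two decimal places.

y* ≈ 1.43

At the steady state, Δk = 0, so s·k^α = (n + g + δ)·k.
Rearranging, k^(1−α) = s / (n + g + δ).
k^0.72 = 0.18 / (0.016 + 0.023 + 0.033) = 0.18 / 0.072 = 2.5000
k* = 2.5000^(1/0.72) ≈ 3.5702
y* = (k*)^α = 3.5702^0.28 ≈ 1.4281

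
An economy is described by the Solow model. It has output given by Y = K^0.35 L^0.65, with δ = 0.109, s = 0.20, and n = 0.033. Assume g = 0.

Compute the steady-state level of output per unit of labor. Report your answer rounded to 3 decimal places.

At the steady state, Δk = 0, so s·k^α = (n + δ)·k.
Rearranging, k^(1−α) = s / (n + δ).
k^0.65 = 0.20 / (0.033 + 0.109) = 0.20 / 0.142 = 1.4085
k* = 1.4085^(1/0.65) ≈ 1.6938
y* = (k*)^α = 1.6938^0.35 ≈ 1.2025

y* ≈ 1.203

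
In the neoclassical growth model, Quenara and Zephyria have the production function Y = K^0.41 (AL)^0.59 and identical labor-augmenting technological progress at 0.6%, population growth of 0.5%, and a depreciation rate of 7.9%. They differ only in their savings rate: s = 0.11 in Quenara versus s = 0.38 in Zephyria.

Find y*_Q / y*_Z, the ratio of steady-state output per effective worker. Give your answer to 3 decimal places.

Steady-state y* = [s/(n + g + δ)]^(α/(1−α)), so the ratio is [ (s_Q/(n + g + δ)_Q) / (s_Z/(n + g + δ)_Z) ]^0.6949.
s_Q/(n + g + δ)_Q = 0.11/0.090 = 1.2222; s_Z/(n + g + δ)_Z = 0.38/0.090 = 4.2222.
Ratio = (1.2222/4.2222)^0.6949 = 0.2895^0.6949 ≈ 0.4226

ratio ≈ 0.423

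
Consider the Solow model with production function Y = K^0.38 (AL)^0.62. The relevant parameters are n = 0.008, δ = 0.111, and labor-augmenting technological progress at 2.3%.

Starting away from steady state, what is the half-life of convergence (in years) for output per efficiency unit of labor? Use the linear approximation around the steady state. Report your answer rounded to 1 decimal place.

about 7.9 years

Near the steady state the convergence rate is λ = (1 − α)(n + g + δ).
λ = (1 − 0.38) × 0.142 = 0.62 × 0.142 = 0.08804
Half-life = ln 2 / λ = 0.6931 / 0.08804 ≈ 7.87 years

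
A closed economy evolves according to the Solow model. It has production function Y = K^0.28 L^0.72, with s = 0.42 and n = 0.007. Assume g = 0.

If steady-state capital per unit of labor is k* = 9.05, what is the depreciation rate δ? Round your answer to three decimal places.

δ ≈ 0.079

In steady state, investment equals break-even investment: s·k^α = (n + δ)·k.
So s / (n + δ) = (k*)^(1−α) = 9.05^0.72 = 4.8841.
Therefore n + δ = s / 4.8841 = 0.42 / 4.8841 = 0.0860, so δ = 0.0860 − 0.007 = 0.0790.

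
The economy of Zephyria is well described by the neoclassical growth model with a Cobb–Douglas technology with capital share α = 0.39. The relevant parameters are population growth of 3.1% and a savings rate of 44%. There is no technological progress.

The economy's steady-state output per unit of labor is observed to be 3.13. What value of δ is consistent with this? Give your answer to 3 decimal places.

δ ≈ 0.043

Steady state requires s·f(k) = (n + δ)·k, i.e. s·k^α = (n + δ)·k.
Since y* = [s/(n + δ)]^(α/(1−α)), we have s/(n + δ) = (y*)^((1−α)/α) = 3.13^1.5641 = 5.9577.
Therefore n + δ = s / 5.9577 = 0.44 / 5.9577 = 0.0739, so δ = 0.0739 − 0.031 = 0.0429.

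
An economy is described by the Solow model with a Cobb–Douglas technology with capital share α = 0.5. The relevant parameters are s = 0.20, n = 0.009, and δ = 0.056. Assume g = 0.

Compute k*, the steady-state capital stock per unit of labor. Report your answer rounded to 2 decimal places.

At the steady state, Δk = 0, so s·k^α = (n + δ)·k.
Rearranging, k^(1−α) = s / (n + δ).
k^0.5 = 0.20 / (0.009 + 0.056) = 0.20 / 0.065 = 3.0769
k* = 3.0769^(1/0.5) ≈ 9.4673

k* ≈ 9.47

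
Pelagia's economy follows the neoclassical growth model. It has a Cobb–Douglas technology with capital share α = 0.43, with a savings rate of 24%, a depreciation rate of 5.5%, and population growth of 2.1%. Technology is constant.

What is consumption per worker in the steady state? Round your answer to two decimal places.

Steady state requires s·f(k) = (n + δ)·k, i.e. s·k^α = (n + δ)·k.
Dividing both sides by k: k^(1−α) = s / (n + δ).
k^0.57 = 0.24 / (0.021 + 0.055) = 0.24 / 0.076 = 3.1579
k* = 3.1579^(1/0.57) ≈ 7.5186
y* = (k*)^α = 7.5186^0.43 ≈ 2.3809
c* = (1 − s)·y* = (1 − 0.24) × 2.3809 ≈ 1.8095

c* ≈ 1.81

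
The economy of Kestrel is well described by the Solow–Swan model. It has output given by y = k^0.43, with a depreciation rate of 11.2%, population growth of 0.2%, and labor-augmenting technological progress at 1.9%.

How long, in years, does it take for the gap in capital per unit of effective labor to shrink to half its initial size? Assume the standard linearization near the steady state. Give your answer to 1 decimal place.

about 9.1 years

Near the steady state the convergence rate is λ = (1 − α)(n + g + δ).
λ = (1 − 0.43) × 0.133 = 0.57 × 0.133 = 0.07581
Half-life = ln 2 / λ = 0.6931 / 0.07581 ≈ 9.14 years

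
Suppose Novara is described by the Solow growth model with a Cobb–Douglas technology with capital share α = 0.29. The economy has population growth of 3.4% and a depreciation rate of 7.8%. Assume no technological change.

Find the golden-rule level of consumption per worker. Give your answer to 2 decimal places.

c_gold ≈ 1.05

At the golden rule, f'(k) = n + δ, so α·k^(α−1) = n + δ and k_gold = (α/(n + δ))^(1/(1−α)).
k_gold = (0.29/0.112)^(1/0.71) = 2.5893^1.4085 ≈ 3.8192
c_gold = f(k_gold) − (n + δ)·k_gold = 1.4749 − 0.112×3.8192 ≈ 1.0471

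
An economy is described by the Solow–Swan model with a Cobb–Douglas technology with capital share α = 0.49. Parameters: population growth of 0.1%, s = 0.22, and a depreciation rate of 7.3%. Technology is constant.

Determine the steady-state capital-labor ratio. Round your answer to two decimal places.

k* ≈ 8.47

In steady state, investment equals break-even investment: s·k^α = (n + δ)·k.
Rearranging, k^(1−α) = s / (n + δ).
k^0.51 = 0.22 / (0.001 + 0.073) = 0.22 / 0.074 = 2.9730
k* = 2.9730^(1/0.51) ≈ 8.4690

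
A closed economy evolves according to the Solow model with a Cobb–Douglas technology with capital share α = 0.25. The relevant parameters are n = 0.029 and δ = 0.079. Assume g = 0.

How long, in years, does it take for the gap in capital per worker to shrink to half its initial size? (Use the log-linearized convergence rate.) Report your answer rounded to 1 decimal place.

Near the steady state the convergence rate is λ = (1 − α)(n + δ).
λ = (1 − 0.25) × 0.108 = 0.75 × 0.108 = 0.0810
Half-life = ln 2 / λ = 0.6931 / 0.0810 ≈ 8.56 years

about 8.6 years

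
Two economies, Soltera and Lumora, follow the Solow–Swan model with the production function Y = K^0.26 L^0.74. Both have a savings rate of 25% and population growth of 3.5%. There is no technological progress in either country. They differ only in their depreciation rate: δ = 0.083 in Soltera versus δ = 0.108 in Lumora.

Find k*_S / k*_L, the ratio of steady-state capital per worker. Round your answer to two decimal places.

Steady-state k* = [s/(n + δ)]^(1/(1−α)), so the ratio is [ (s_S/(n + δ)_S) / (s_L/(n + δ)_L) ]^1.3514.
s_S/(n + δ)_S = 0.25/0.118 = 2.1186; s_L/(n + δ)_L = 0.25/0.143 = 1.7483.
Ratio = (2.1186/1.7483)^1.3514 = 1.2118^1.3514 ≈ 1.2964

k*_S / k*_L ≈ 1.30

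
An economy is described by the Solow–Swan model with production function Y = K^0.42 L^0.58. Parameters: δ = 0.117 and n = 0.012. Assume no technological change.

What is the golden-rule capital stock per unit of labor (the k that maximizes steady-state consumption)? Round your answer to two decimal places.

The golden rule sets f'(k) = n + δ, i.e. α·k^(α−1) = n + δ.
So k^(1−α) = α / (n + δ) = 0.42 / 0.129 = 3.2558.
k_gold = 3.2558^(1/0.58) ≈ 7.6541

k_gold ≈ 7.65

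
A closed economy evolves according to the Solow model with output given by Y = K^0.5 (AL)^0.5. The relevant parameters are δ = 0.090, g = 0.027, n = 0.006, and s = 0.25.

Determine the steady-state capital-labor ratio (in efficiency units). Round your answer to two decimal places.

k* ≈ 4.13

In steady state, investment equals break-even investment: s·k^α = (n + g + δ)·k.
Dividing both sides by k: k^(1−α) = s / (n + g + δ).
k^0.5 = 0.25 / (0.006 + 0.027 + 0.090) = 0.25 / 0.123 = 2.0325
k* = 2.0325^(1/0.5) ≈ 4.1311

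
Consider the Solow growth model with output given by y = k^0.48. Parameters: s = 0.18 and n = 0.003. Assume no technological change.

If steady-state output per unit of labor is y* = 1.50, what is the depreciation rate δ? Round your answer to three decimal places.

δ ≈ 0.113

In steady state, investment equals break-even investment: s·k^α = (n + δ)·k.
Since y* = [s/(n + δ)]^(α/(1−α)), we have s/(n + δ) = (y*)^((1−α)/α) = 1.50^1.0833 = 1.5515.
Therefore n + δ = s / 1.5515 = 0.18 / 1.5515 = 0.1160, so δ = 0.1160 − 0.003 = 0.1130.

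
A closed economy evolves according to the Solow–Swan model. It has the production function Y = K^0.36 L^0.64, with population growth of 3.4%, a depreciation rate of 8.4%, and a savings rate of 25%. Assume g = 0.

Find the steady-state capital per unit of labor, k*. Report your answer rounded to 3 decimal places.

k* ≈ 3.232

Steady state requires s·f(k) = (n + δ)·k, i.e. s·k^α = (n + δ)·k.
Dividing both sides by k: k^(1−α) = s / (n + δ).
k^0.64 = 0.25 / (0.034 + 0.084) = 0.25 / 0.118 = 2.1186
k* = 2.1186^(1/0.64) ≈ 3.2319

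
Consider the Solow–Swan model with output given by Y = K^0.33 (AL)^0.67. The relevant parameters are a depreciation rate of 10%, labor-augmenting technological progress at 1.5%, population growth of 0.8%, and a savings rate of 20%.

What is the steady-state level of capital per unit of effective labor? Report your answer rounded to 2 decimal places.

At the steady state, Δk = 0, so s·k^α = (n + g + δ)·k.
Rearranging, k^(1−α) = s / (n + g + δ).
k^0.67 = 0.20 / (0.008 + 0.015 + 0.100) = 0.20 / 0.123 = 1.6260
k* = 1.6260^(1/0.67) ≈ 2.0659

k* = 2.07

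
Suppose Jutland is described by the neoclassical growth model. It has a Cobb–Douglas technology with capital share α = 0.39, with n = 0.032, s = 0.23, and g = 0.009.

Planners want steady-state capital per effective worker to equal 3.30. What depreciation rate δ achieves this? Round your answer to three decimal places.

In steady state, investment equals break-even investment: s·k^α = (n + g + δ)·k.
So s / (n + g + δ) = (k*)^(1−α) = 3.30^0.61 = 2.0715.
Therefore n + g + δ = s / 2.0715 = 0.23 / 2.0715 = 0.1110, so δ = 0.1110 − 0.041 = 0.0700.

δ ≈ 0.070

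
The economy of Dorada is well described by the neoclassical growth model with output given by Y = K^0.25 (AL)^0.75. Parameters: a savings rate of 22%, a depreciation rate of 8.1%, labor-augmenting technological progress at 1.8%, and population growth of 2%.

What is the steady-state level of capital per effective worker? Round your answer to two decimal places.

k* = 2.27

At the steady state, Δk = 0, so s·k^α = (n + g + δ)·k.
Dividing both sides by k: k^(1−α) = s / (n + g + δ).
k^0.75 = 0.22 / (0.020 + 0.018 + 0.081) = 0.22 / 0.119 = 1.8487
k* = 1.8487^(1/0.75) ≈ 2.2689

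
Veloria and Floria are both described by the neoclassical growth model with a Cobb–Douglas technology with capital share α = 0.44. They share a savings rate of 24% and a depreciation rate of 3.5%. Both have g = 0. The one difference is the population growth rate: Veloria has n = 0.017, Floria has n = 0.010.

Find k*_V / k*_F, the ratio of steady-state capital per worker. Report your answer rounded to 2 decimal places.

Steady-state k* = [s/(n + δ)]^(1/(1−α)), so the ratio is [ (s_V/(n + δ)_V) / (s_F/(n + δ)_F) ]^1.7857.
s_V/(n + δ)_V = 0.24/0.052 = 4.6154; s_F/(n + δ)_F = 0.24/0.045 = 5.3333.
Ratio = (4.6154/5.3333)^1.7857 = 0.8654^1.7857 ≈ 0.7725

ratio ≈ 0.77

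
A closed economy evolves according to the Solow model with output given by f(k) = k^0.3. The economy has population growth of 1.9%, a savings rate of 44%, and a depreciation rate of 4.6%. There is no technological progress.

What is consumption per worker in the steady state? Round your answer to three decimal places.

At the steady state, Δk = 0, so s·k^α = (n + δ)·k.
Dividing both sides by k: k^(1−α) = s / (n + δ).
k^0.7 = 0.44 / (0.019 + 0.046) = 0.44 / 0.065 = 6.7692
k* = 6.7692^(1/0.7) ≈ 15.3632
y* = (k*)^α = 15.3632^0.3 ≈ 2.2696
c* = (1 − s)·y* = (1 − 0.44) × 2.2696 ≈ 1.2710

c* ≈ 1.271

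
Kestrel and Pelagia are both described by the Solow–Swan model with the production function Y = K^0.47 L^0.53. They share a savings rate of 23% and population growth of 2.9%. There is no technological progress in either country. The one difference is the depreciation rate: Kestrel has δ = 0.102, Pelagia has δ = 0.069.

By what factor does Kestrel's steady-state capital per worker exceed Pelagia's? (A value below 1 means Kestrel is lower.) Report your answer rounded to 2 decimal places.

Steady-state k* = [s/(n + δ)]^(1/(1−α)), so the ratio is [ (s_K/(n + δ)_K) / (s_P/(n + δ)_P) ]^1.8868.
s_K/(n + δ)_K = 0.23/0.131 = 1.7557; s_P/(n + δ)_P = 0.23/0.098 = 2.3469.
Ratio = (1.7557/2.3469)^1.8868 = 0.7481^1.8868 ≈ 0.5783

k*_K / k*_P ≈ 0.58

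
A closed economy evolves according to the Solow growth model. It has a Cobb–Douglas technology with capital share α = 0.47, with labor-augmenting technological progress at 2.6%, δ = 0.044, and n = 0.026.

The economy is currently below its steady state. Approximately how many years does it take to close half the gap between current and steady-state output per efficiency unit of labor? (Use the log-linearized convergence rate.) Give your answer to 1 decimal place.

Near the steady state the convergence rate is λ = (1 − α)(n + g + δ).
λ = (1 − 0.47) × 0.096 = 0.53 × 0.096 = 0.05088
Half-life = ln 2 / λ = 0.6931 / 0.05088 ≈ 13.62 years

about 13.6 years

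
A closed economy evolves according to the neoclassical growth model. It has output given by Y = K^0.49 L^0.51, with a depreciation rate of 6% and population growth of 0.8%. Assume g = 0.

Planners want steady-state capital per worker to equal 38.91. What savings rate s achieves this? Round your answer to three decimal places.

In steady state, investment equals break-even investment: s·k^α = (n + δ)·k.
So s / (n + δ) = (k*)^(1−α) = 38.91^0.51 = 6.4704.
Therefore s = 6.4704 × (n + δ) = 6.4704 × 0.068 = 0.4400.

s ≈ 0.440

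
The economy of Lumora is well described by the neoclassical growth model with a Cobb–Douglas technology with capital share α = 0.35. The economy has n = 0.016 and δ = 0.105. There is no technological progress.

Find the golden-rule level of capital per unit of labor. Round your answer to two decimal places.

The golden rule sets f'(k) = n + δ, i.e. α·k^(α−1) = n + δ.
So k^(1−α) = α / (n + δ) = 0.35 / 0.121 = 2.8926.
k_gold = 2.8926^(1/0.65) ≈ 5.1248

k_gold ≈ 5.12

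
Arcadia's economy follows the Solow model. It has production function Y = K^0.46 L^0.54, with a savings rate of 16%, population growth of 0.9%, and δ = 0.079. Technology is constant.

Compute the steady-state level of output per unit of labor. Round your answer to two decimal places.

y* = 1.66

Steady state requires s·f(k) = (n + δ)·k, i.e. s·k^α = (n + δ)·k.
Dividing both sides by k: k^(1−α) = s / (n + δ).
k^0.54 = 0.16 / (0.009 + 0.079) = 0.16 / 0.088 = 1.8182
k* = 1.8182^(1/0.54) ≈ 3.0256
y* = (k*)^α = 3.0256^0.46 ≈ 1.6641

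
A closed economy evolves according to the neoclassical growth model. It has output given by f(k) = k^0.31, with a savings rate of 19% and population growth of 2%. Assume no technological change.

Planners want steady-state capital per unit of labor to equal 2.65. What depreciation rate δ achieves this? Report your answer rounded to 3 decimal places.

δ ≈ 0.077

At the steady state, Δk = 0, so s·k^α = (n + δ)·k.
So s / (n + δ) = (k*)^(1−α) = 2.65^0.69 = 1.9590.
Therefore n + δ = s / 1.9590 = 0.19 / 1.9590 = 0.0970, so δ = 0.0970 − 0.020 = 0.0770.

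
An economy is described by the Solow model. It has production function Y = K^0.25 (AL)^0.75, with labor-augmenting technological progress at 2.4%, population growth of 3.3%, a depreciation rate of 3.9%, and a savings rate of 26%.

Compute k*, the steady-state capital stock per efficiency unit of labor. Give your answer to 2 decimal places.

k* ≈ 3.78

At the steady state, Δk = 0, so s·k^α = (n + g + δ)·k.
Dividing both sides by k: k^(1−α) = s / (n + g + δ).
k^0.75 = 0.26 / (0.033 + 0.024 + 0.039) = 0.26 / 0.096 = 2.7083
k* = 2.7083^(1/0.75) ≈ 3.7751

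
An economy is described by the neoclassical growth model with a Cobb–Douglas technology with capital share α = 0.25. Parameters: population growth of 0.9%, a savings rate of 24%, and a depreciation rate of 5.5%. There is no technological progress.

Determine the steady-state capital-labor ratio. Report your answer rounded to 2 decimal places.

k* ≈ 5.83

Steady state requires s·f(k) = (n + δ)·k, i.e. s·k^α = (n + δ)·k.
Rearranging, k^(1−α) = s / (n + δ).
k^0.75 = 0.24 / (0.009 + 0.055) = 0.24 / 0.064 = 3.7500
k* = 3.7500^(1/0.75) ≈ 5.8261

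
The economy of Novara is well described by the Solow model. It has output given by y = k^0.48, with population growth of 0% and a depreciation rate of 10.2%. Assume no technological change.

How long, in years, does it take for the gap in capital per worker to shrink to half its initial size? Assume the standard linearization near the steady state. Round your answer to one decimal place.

half-life ≈ 13.1 years

Near the steady state the convergence rate is λ = (1 − α)(n + δ).
λ = (1 − 0.48) × 0.102 = 0.52 × 0.102 = 0.05304
Half-life = ln 2 / λ = 0.6931 / 0.05304 ≈ 13.07 years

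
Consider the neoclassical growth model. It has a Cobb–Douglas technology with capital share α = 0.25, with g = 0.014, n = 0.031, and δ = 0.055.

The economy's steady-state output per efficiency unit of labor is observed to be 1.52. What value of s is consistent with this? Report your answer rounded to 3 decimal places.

Steady state requires s·f(k) = (n + g + δ)·k, i.e. s·k^α = (n + g + δ)·k.
Since y* = [s/(n + g + δ)]^(α/(1−α)), we have s/(n + g + δ) = (y*)^((1−α)/α) = 1.52^3 = 3.5118.
Therefore s = 3.5118 × (n + g + δ) = 3.5118 × 0.100 = 0.3512.

s ≈ 0.351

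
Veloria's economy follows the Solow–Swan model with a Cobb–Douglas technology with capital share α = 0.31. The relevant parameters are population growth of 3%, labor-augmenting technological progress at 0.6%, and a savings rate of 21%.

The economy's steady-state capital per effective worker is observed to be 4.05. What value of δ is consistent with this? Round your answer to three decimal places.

δ ≈ 0.044

In steady state, investment equals break-even investment: s·k^α = (n + g + δ)·k.
So s / (n + g + δ) = (k*)^(1−α) = 4.05^0.69 = 2.6251.
Therefore n + g + δ = s / 2.6251 = 0.21 / 2.6251 = 0.0800, so δ = 0.0800 − 0.036 = 0.0440.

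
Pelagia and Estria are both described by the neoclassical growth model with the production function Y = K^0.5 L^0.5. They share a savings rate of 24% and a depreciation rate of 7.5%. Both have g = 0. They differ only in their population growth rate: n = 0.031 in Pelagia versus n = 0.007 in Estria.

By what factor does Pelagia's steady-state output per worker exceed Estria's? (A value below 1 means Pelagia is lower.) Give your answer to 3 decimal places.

Steady-state y* = [s/(n + δ)]^(α/(1−α)), so the ratio is [ (s_P/(n + δ)_P) / (s_E/(n + δ)_E) ]^1.
s_P/(n + δ)_P = 0.24/0.106 = 2.2642; s_E/(n + δ)_E = 0.24/0.082 = 2.9268.
Ratio = (2.2642/2.9268)^1 = 0.7736^1 ≈ 0.7736

y*_P / y*_E ≈ 0.774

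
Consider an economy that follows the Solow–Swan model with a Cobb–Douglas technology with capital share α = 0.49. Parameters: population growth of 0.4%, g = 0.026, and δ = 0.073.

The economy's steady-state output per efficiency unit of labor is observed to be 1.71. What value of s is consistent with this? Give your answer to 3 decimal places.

At the steady state, Δk = 0, so s·k^α = (n + g + δ)·k.
Since y* = [s/(n + g + δ)]^(α/(1−α)), we have s/(n + g + δ) = (y*)^((1−α)/α) = 1.71^1.0408 = 1.7478.
Therefore s = 1.7478 × (n + g + δ) = 1.7478 × 0.103 = 0.1800.

s ≈ 0.180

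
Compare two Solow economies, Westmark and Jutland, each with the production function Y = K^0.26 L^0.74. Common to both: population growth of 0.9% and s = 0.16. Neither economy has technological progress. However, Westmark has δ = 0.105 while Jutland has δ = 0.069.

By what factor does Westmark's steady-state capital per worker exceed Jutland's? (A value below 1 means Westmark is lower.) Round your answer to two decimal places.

Steady-state k* = [s/(n + δ)]^(1/(1−α)), so the ratio is [ (s_W/(n + δ)_W) / (s_J/(n + δ)_J) ]^1.3514.
s_W/(n + δ)_W = 0.16/0.114 = 1.4035; s_J/(n + δ)_J = 0.16/0.078 = 2.0513.
Ratio = (1.4035/2.0513)^1.3514 = 0.6842^1.3514 ≈ 0.5988

k*_W / k*_J ≈ 0.60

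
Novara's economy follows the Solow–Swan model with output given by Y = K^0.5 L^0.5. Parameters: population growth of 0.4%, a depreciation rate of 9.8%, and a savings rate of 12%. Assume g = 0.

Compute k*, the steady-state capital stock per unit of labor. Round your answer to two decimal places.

k* ≈ 1.38

In steady state, investment equals break-even investment: s·k^α = (n + δ)·k.
Dividing both sides by k: k^(1−α) = s / (n + δ).
k^0.5 = 0.12 / (0.004 + 0.098) = 0.12 / 0.102 = 1.1765
k* = 1.1765^(1/0.5) ≈ 1.3842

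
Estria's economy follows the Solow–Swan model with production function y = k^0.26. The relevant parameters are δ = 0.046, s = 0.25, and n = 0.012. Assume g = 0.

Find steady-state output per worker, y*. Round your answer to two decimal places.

At the steady state, Δk = 0, so s·k^α = (n + δ)·k.
Rearranging, k^(1−α) = s / (n + δ).
k^0.74 = 0.25 / (0.012 + 0.046) = 0.25 / 0.058 = 4.3103
k* = 4.3103^(1/0.74) ≈ 7.2018
y* = (k*)^α = 7.2018^0.26 ≈ 1.6708

y* = 1.67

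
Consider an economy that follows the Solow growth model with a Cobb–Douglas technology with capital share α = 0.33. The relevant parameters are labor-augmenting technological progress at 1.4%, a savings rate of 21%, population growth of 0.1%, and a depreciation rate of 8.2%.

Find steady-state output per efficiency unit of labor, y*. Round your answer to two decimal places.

At the steady state, Δk = 0, so s·k^α = (n + g + δ)·k.
Rearranging, k^(1−α) = s / (n + g + δ).
k^0.67 = 0.21 / (0.001 + 0.014 + 0.082) = 0.21 / 0.097 = 2.1649
k* = 2.1649^(1/0.67) ≈ 3.1670
y* = (k*)^α = 3.1670^0.33 ≈ 1.4629

y* = 1.46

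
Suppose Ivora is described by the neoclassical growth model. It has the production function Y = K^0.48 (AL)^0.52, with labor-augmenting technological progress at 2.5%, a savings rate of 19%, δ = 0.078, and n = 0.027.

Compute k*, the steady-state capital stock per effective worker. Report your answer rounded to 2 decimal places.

At the steady state, Δk = 0, so s·k^α = (n + g + δ)·k.
Dividing both sides by k: k^(1−α) = s / (n + g + δ).
k^0.52 = 0.19 / (0.027 + 0.025 + 0.078) = 0.19 / 0.130 = 1.4615
k* = 1.4615^(1/0.52) ≈ 2.0745

k* = 2.07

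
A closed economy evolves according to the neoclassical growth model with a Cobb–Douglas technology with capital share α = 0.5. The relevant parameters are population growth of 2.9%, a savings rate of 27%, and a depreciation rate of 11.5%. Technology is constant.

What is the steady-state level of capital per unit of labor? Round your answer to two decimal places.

k* ≈ 3.52

At the steady state, Δk = 0, so s·k^α = (n + δ)·k.
Dividing both sides by k: k^(1−α) = s / (n + δ).
k^0.5 = 0.27 / (0.029 + 0.115) = 0.27 / 0.144 = 1.8750
k* = 1.8750^(1/0.5) ≈ 3.5156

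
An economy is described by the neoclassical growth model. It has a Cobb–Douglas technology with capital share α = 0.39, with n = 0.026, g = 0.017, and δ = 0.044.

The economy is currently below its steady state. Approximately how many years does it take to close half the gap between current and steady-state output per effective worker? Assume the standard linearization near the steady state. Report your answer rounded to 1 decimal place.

t_½ ≈ 13.1 years

Near the steady state the convergence rate is λ = (1 − α)(n + g + δ).
λ = (1 − 0.39) × 0.087 = 0.61 × 0.087 = 0.05307
Half-life = ln 2 / λ = 0.6931 / 0.05307 ≈ 13.06 years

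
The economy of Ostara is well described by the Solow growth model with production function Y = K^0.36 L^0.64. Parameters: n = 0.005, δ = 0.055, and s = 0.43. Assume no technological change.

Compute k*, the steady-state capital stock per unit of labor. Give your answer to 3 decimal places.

k* ≈ 21.699

At the steady state, Δk = 0, so s·k^α = (n + δ)·k.
Dividing both sides by k: k^(1−α) = s / (n + δ).
k^0.64 = 0.43 / (0.005 + 0.055) = 0.43 / 0.060 = 7.1667
k* = 7.1667^(1/0.64) ≈ 21.6988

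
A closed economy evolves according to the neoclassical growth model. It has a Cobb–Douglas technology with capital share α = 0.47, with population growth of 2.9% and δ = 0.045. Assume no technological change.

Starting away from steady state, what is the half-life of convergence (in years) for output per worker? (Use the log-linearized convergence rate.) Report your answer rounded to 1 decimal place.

Near the steady state the convergence rate is λ = (1 − α)(n + δ).
λ = (1 − 0.47) × 0.074 = 0.53 × 0.074 = 0.03922
Half-life = ln 2 / λ = 0.6931 / 0.03922 ≈ 17.67 years

t_½ ≈ 17.7 years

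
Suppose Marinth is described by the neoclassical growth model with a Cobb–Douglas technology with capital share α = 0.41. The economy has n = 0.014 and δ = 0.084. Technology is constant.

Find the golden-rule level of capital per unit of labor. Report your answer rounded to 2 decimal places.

k_gold ≈ 11.31

The golden rule sets f'(k) = n + δ, i.e. α·k^(α−1) = n + δ.
So k^(1−α) = α / (n + δ) = 0.41 / 0.098 = 4.1837.
k_gold = 4.1837^(1/0.59) ≈ 11.3108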